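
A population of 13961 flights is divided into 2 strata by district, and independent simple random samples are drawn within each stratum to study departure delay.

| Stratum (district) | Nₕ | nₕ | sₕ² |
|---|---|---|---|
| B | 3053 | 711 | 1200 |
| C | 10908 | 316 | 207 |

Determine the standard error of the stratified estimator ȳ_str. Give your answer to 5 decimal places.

0.67098

Var(ȳ_str) = Σₕ Wₕ²(1 − fₕ)sₕ²/nₕ with Wₕ = Nₕ/N, N = 13961.
B: Wₕ = 0.21868061; term = 0.21868061²·(1 − 0.23288569)·1200/711 = 0.061914488.
C: Wₕ = 0.78131939; term = 0.78131939²·(1 − 0.02896956)·207/316 = 0.38830529.
Sum = 0.45021978.
SE = √(0.45021978) = 0.67098.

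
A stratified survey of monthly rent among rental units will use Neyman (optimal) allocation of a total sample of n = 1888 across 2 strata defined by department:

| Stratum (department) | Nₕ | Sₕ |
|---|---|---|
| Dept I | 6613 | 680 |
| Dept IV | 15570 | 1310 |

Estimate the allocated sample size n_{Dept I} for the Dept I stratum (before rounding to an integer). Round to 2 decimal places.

341.05

Neyman allocation: nₕ = n·NₕSₕ / Σⱼ NⱼSⱼ.
Σ NⱼSⱼ = 6613·680 + 15570·1310 = 2.489354 × 10^7.
n_{Dept I} = 1888·6613·680 / (2.489354 × 10^7) = 341.05.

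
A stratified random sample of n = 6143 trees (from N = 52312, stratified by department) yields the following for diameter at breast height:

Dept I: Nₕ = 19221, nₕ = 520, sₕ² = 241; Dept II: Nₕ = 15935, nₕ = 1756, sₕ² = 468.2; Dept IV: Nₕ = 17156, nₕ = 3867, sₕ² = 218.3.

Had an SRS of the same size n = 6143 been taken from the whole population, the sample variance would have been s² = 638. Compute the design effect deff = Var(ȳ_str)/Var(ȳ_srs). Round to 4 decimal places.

0.9556

Var(ȳ_str) = Σ Wₕ²(1−fₕ)sₕ²/nₕ with Wₕ = Nₕ/52312:
  Dept I: (19221/52312)²·(1−520/19221)·241/520 = 0.060876806
  Dept II: (15935/52312)²·(1−1756/15935)·468.2/1756 = 0.02201415
  Dept IV: (17156/52312)²·(1−3867/17156)·218.3/3867 = 0.0047031113
  → Var(ȳ_str) = 0.087594067.
Var(ȳ_srs) = (1 − 6143/52312)·638/6143 = 0.091661995.
deff = 0.087594067 / 0.091661995 = 0.9556.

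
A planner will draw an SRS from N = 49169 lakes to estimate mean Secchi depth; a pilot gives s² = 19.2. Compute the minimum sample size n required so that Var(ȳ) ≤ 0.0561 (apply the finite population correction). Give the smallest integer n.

Without fpc, n₀ = s²/D = 19.2/0.0561 = 342.2460.
With fpc, (1 − n/N)·s²/n ≤ D requires n ≥ n₀/(1 + n₀/N) = 342.2460/(1 + 342.2460/49169) = 339.8802.
Rounding up, n = 340.

340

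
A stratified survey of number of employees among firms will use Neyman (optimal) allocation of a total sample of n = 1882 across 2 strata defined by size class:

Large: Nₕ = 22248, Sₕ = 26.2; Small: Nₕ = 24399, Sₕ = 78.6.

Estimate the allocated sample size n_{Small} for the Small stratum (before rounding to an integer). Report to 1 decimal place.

1443.3

Neyman allocation: nₕ = n·NₕSₕ / Σⱼ NⱼSⱼ.
Σ NⱼSⱼ = 22248·26.2 + 24399·78.6 = 2.500659 × 10^6.
n_{Small} = 1882·24399·78.6 / (2.500659 × 10^6) = 1443.3.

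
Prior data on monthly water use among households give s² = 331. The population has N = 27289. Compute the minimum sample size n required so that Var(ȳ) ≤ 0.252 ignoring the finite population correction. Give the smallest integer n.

Without fpc, n₀ = s²/D = 331/0.252 = 1313.4921.
Rounding up, n = 1314.

1314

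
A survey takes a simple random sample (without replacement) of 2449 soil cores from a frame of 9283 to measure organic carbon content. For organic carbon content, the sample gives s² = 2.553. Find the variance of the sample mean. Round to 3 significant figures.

7.67 × 10^-4

Under SRS without replacement, Var(ȳ) = (1 − f)·s²/n with f = n/N = 2449/9283 = 0.26381558.
Var(ȳ) = (1 − 0.26381558)·2.553/2449 = 0.73618442·0.0010424663 = 7.6744746 × 10^-4.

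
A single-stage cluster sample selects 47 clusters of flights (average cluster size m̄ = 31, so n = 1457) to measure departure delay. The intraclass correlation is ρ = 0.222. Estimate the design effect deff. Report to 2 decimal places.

7.66

deff = 1 + (31 − 1)·0.222 = 1 + 6.66 = 7.66.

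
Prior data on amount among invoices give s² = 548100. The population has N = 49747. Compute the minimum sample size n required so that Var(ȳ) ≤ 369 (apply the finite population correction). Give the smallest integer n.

Without fpc, n₀ = s²/D = 548100/369 = 1485.3659.
With fpc, (1 − n/N)·s²/n ≤ D requires n ≥ n₀/(1 + n₀/N) = 1485.3659/(1 + 1485.3659/49747) = 1442.3011.
Rounding up, n = 1443.

1443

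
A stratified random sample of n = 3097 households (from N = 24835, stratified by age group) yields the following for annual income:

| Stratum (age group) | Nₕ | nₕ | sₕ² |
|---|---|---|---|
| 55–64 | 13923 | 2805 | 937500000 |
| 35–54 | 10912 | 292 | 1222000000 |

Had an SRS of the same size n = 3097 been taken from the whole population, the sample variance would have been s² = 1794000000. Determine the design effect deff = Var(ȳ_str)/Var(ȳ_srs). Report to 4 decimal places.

Var(ȳ_str) = Σ Wₕ²(1−fₕ)sₕ²/nₕ with Wₕ = Nₕ/24835:
  55–64: (13923/24835)²·(1−2805/13923)·937500000/2805 = 83882.154
  35–54: (10912/24835)²·(1−292/10912)·1222000000/292 = 786301.13
  → Var(ȳ_str) = 870183.28.
Var(ȳ_srs) = (1 − 3097/24835)·1794000000/3097 = 507033.5.
deff = 870183.28 / 507033.5 = 1.7162.

1.7162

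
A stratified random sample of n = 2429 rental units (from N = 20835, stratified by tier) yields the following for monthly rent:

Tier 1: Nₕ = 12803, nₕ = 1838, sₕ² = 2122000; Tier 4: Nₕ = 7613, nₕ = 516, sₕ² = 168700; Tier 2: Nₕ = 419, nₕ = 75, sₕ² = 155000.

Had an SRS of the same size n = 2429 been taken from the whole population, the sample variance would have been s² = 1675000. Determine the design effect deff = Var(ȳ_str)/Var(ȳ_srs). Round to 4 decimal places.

Var(ȳ_str) = Σ Wₕ²(1−fₕ)sₕ²/nₕ with Wₕ = Nₕ/20835:
  Tier 1: (12803/20835)²·(1−1838/12803)·2122000/1838 = 373.36469
  Tier 4: (7613/20835)²·(1−516/7613)·168700/516 = 40.691997
  Tier 2: (419/20835)²·(1−75/419)·155000/75 = 0.68620818
  → Var(ȳ_str) = 414.7429.
Var(ȳ_srs) = (1 − 2429/20835)·1675000/2429 = 609.19062.
deff = 414.7429 / 609.19062 = 0.6808.

0.6808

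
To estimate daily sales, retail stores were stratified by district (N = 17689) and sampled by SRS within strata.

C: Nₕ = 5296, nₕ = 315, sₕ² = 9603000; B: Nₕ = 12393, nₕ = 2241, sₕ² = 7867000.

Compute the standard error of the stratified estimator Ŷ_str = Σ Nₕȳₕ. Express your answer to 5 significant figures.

1.1162 × 10^6

Var(Ŷ_str) = Σₕ Nₕ²(1 − fₕ)sₕ²/nₕ.
C: 5296²·(1 − 315/5296)·9603000/315 = 8.0419412 × 10^11.
B: 12393²·(1 − 2241/12393)·7867000/2241 = 4.4166741 × 10^11.
Sum = 1.2458615 × 10^12.
SE = √(1.2458615 × 10^12) = 1.1162 × 10^6.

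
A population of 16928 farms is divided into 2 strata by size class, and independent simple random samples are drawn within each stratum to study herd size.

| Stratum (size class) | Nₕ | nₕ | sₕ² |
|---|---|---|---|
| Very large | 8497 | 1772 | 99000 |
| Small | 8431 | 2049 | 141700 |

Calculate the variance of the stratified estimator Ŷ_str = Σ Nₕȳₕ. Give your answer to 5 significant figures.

Var(Ŷ_str) = Σₕ Nₕ²(1 − fₕ)sₕ²/nₕ.
Very large: 8497²·(1 − 1772/8497)·99000/1772 = 3.1924888 × 10^9.
Small: 8431²·(1 − 2049/8431)·141700/2049 = 3.7210352 × 10^9.
Sum = 6.913524 × 10^9.

6.9135 × 10^9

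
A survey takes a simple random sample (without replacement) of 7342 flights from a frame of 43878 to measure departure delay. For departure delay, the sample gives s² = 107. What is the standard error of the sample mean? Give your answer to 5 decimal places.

Under SRS without replacement, Var(ȳ) = (1 − f)·s²/n with f = n/N = 7342/43878 = 0.16732759.
Var(ȳ) = (1 − 0.16732759)·107/7342 = 0.83267241·0.014573686 = 0.012135106.
SE(ȳ) = √(0.012135106) = 0.11016.

0.11016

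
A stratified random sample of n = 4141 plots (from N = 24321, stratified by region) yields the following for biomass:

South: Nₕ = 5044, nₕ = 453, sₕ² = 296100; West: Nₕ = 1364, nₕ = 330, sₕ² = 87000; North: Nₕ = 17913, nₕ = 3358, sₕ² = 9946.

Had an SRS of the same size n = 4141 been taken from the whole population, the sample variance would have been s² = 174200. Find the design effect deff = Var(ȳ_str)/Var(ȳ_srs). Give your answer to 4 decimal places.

0.7885

Var(ȳ_str) = Σ Wₕ²(1−fₕ)sₕ²/nₕ with Wₕ = Nₕ/24321:
  South: (5044/24321)²·(1−453/5044)·296100/453 = 25.589377
  West: (1364/24321)²·(1−330/1364)·87000/330 = 0.62860433
  North: (17913/24321)²·(1−3358/17913)·9946/3358 = 1.3055258
  → Var(ȳ_str) = 27.523507.
Var(ȳ_srs) = (1 − 4141/24321)·174200/4141 = 34.904599.
deff = 27.523507 / 34.904599 = 0.7885.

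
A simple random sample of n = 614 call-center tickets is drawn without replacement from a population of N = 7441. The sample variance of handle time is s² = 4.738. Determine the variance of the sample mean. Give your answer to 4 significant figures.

0.007080

Under SRS without replacement, Var(ȳ) = (1 − f)·s²/n with f = n/N = 614/7441 = 0.08251579.
Var(ȳ) = (1 − 0.08251579)·4.738/614 = 0.91748421·0.0077166124 = 0.00707987.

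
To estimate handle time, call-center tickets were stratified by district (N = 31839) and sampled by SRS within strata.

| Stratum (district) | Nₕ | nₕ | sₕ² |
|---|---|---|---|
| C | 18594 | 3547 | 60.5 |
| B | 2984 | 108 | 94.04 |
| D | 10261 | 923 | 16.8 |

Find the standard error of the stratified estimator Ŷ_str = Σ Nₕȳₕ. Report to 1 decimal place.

3740.2

Var(Ŷ_str) = Σₕ Nₕ²(1 − fₕ)sₕ²/nₕ.
C: 18594²·(1 − 3547/18594)·60.5/3547 = 4.7721813 × 10^6.
B: 2984²·(1 − 108/2984)·94.04/108 = 7.4726831 × 10^6.
D: 10261²·(1 − 923/10261)·16.8/923 = 1.7440187 × 10^6.
Sum = 1.3988883 × 10^7.
SE = √(1.3988883 × 10^7) = 3740.2.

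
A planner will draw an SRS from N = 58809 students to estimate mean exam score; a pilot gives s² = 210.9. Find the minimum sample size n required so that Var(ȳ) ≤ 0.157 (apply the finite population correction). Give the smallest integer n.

1314

Without fpc, n₀ = s²/D = 210.9/0.157 = 1343.3121.
With fpc, (1 − n/N)·s²/n ≤ D requires n ≥ n₀/(1 + n₀/N) = 1343.3121/(1 + 1343.3121/58809) = 1313.3135.
Rounding up, n = 1314.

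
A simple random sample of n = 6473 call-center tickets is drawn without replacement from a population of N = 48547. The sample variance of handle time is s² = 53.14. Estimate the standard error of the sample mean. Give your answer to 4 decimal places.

0.0843

Under SRS without replacement, Var(ȳ) = (1 − f)·s²/n with f = n/N = 6473/48547 = 0.13333471.
Var(ȳ) = (1 − 0.13333471)·53.14/6473 = 0.86666529·0.0082094856 = 0.0071148762.
SE(ȳ) = √(0.0071148762) = 0.0843.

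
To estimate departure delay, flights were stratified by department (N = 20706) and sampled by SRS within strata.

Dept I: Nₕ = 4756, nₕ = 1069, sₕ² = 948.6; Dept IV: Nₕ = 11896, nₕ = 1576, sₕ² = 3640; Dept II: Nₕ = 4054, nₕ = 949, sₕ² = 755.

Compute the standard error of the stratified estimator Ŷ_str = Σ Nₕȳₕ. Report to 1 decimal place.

Var(Ŷ_str) = Σₕ Nₕ²(1 − fₕ)sₕ²/nₕ.
Dept I: 4756²·(1 − 1069/4756)·948.6/1069 = 1.5560387 × 10^7.
Dept IV: 11896²·(1 − 1576/11896)·3640/1576 = 2.835475 × 10^8.
Dept II: 4054²·(1 − 949/4054)·755/949 = 1.0014427 × 10^7.
Sum = 3.0912231 × 10^8.
SE = √(3.0912231 × 10^8) = 17581.9.

17581.9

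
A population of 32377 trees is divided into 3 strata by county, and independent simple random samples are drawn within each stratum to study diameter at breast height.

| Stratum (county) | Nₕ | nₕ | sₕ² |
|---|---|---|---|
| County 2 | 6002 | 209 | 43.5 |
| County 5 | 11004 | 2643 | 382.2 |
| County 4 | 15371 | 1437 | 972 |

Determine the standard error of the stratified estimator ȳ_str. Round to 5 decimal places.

Var(ȳ_str) = Σₕ Wₕ²(1 − fₕ)sₕ²/nₕ with Wₕ = Nₕ/N, N = 32377.
County 2: Wₕ = 0.18537851; term = 0.18537851²·(1 − 0.03482173)·43.5/209 = 0.0069034992.
County 5: Wₕ = 0.33987090; term = 0.33987090²·(1 − 0.24018539)·382.2/2643 = 0.012691972.
County 4: Wₕ = 0.47475059; term = 0.47475059²·(1 − 0.09348774)·972/1437 = 0.13820196.
Sum = 0.15779743.
SE = √(0.15779743) = 0.39724.

0.39724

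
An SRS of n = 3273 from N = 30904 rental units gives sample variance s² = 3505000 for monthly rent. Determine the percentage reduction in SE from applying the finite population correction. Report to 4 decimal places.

f = n/N = 3273/30904 = 0.10590862.
SE_no-fpc = √(s²/n) = 32.724348; SE_fpc = √((1−f)s²/n) = 30.942968.
Ratio = √(1−f) = 0.94556405. Reduction = 100·(1 − 0.94556405) = 5.4436%.

5.4436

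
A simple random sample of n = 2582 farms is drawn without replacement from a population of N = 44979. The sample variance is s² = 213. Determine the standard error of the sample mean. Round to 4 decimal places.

Under SRS without replacement, Var(ȳ) = (1 − f)·s²/n with f = n/N = 2582/44979 = 0.05740457.
Var(ȳ) = (1 − 0.05740457)·213/2582 = 0.94259543·0.082494191 = 0.077758647.
SE(ȳ) = √(0.077758647) = 0.2789.

0.2789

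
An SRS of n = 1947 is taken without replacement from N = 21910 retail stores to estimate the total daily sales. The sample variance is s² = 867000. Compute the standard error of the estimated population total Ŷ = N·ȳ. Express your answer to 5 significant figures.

441330

Var(Ŷ) = N²·Var(ȳ) = N²·(1 − n/N)·s²/n.
f = 1947/21910 = 0.08886353; Var(ȳ) = 0.91113647·867000/1947 = 405.72949.
Var(Ŷ) = 21910² · 405.72949 = 1.9476967 × 10^11.
SE(Ŷ) = √(1.9476967 × 10^11) = 441330.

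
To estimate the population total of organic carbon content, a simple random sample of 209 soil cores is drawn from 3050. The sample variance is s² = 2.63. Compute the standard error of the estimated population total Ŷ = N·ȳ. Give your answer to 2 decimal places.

330.21

Var(Ŷ) = N²·Var(ȳ) = N²·(1 − n/N)·s²/n.
f = 209/3050 = 0.06852459; Var(ȳ) = 0.93147541·2.63/209 = 0.011721437.
Var(Ŷ) = 3050² · 0.011721437 = 109038.67.
SE(Ŷ) = √(109038.67) = 330.21.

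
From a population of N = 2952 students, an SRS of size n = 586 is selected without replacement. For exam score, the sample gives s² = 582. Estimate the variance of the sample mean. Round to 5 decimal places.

0.79602

Under SRS without replacement, Var(ȳ) = (1 − f)·s²/n with f = n/N = 586/2952 = 0.19850949.
Var(ȳ) = (1 − 0.19850949)·582/586 = 0.80149051·0.99317406 = 0.79601959.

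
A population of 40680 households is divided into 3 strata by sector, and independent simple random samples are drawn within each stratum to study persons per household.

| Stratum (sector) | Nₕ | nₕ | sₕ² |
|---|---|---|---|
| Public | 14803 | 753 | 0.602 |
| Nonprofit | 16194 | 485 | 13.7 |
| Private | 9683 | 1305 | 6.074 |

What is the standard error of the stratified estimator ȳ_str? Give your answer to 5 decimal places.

0.06834

Var(ȳ_str) = Σₕ Wₕ²(1 − fₕ)sₕ²/nₕ with Wₕ = Nₕ/N, N = 40680.
Public: Wₕ = 0.36388889; term = 0.36388889²·(1 − 0.05086807)·0.602/753 = 1.0047678 × 10^-4.
Nonprofit: Wₕ = 0.39808260; term = 0.39808260²·(1 − 0.02994936)·13.7/485 = 0.0043422979.
Private: Wₕ = 0.23802852; term = 0.23802852²·(1 − 0.13477228)·6.074/1305 = 2.2816692 × 10^-4.
Sum = 0.0046709416.
SE = √(0.0046709416) = 0.06834.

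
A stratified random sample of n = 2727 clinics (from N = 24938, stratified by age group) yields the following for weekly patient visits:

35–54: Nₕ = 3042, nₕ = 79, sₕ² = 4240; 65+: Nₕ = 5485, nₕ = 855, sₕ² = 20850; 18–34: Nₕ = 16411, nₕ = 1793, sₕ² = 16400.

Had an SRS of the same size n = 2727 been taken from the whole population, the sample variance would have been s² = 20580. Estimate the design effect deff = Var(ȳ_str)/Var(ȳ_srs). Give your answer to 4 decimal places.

Var(ȳ_str) = Σ Wₕ²(1−fₕ)sₕ²/nₕ with Wₕ = Nₕ/24938:
  35–54: (3042/24938)²·(1−79/3042)·4240/79 = 0.77786886
  65+: (5485/24938)²·(1−855/5485)·20850/855 = 0.99580505
  18–34: (16411/24938)²·(1−1793/16411)·16400/1793 = 3.5282823
  → Var(ȳ_str) = 5.3019562.
Var(ȳ_srs) = (1 − 2727/24938)·20580/2727 = 6.7215081.
deff = 5.3019562 / 6.7215081 = 0.7888.

0.7888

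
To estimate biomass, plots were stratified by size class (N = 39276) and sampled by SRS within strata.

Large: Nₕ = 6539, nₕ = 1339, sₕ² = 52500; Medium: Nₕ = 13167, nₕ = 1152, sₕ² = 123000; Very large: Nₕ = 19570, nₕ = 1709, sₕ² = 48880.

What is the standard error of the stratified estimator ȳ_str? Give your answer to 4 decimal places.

Var(ȳ_str) = Σₕ Wₕ²(1 − fₕ)sₕ²/nₕ with Wₕ = Nₕ/N, N = 39276.
Large: Wₕ = 0.16648844; term = 0.16648844²·(1 − 0.20477137)·52500/1339 = 0.86424904.
Medium: Wₕ = 0.33524290; term = 0.33524290²·(1 − 0.08749146)·123000/1152 = 10.949864.
Very large: Wₕ = 0.49826866; term = 0.49826866²·(1 − 0.08732754)·48880/1709 = 6.4808389.
Sum = 18.294952.
SE = √(18.294952) = 4.2773.

4.2773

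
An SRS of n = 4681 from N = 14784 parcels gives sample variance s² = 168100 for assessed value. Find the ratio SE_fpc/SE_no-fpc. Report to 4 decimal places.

0.8267

f = n/N = 4681/14784 = 0.31662608.
SE_no-fpc = √(s²/n) = 5.9925896; SE_fpc = √((1−f)s²/n) = 4.9538601.
Ratio = √(1−f) = 0.82666433.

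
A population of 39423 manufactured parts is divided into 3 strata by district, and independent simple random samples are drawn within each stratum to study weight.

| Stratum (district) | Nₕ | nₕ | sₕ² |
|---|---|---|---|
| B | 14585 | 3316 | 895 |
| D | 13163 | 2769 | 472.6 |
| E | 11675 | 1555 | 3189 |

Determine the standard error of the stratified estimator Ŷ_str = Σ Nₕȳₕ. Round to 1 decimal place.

17607.3

Var(Ŷ_str) = Σₕ Nₕ²(1 − fₕ)sₕ²/nₕ.
B: 14585²·(1 − 3316/14585)·895/3316 = 4.4360898 × 10^7.
D: 13163²·(1 − 2769/13163)·472.6/2769 = 2.3351154 × 10^7.
E: 11675²·(1 − 1555/11675)·3189/1555 = 2.4230453 × 10^8.
Sum = 3.1001658 × 10^8.
SE = √(3.1001658 × 10^8) = 17607.3.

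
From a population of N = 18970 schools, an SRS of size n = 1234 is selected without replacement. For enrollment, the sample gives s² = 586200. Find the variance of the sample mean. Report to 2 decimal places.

444.14

Under SRS without replacement, Var(ȳ) = (1 − f)·s²/n with f = n/N = 1234/18970 = 0.06505008.
Var(ȳ) = (1 − 0.06505008)·586200/1234 = 0.93494992·475.04052 = 444.1391.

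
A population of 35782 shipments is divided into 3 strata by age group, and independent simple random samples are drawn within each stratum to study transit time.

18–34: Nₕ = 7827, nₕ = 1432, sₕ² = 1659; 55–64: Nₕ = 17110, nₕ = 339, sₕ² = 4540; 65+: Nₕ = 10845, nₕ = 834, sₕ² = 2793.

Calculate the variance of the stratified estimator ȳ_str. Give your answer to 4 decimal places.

3.3308

Var(ȳ_str) = Σₕ Wₕ²(1 − fₕ)sₕ²/nₕ with Wₕ = Nₕ/N, N = 35782.
18–34: Wₕ = 0.21874127; term = 0.21874127²·(1 − 0.18295643)·1659/1432 = 0.045290804.
55–64: Wₕ = 0.47817338; term = 0.47817338²·(1 − 0.01981297)·4540/339 = 3.0014831.
65+: Wₕ = 0.30308535; term = 0.30308535²·(1 − 0.07690180)·2793/834 = 0.28397668.
Sum = 3.3307506.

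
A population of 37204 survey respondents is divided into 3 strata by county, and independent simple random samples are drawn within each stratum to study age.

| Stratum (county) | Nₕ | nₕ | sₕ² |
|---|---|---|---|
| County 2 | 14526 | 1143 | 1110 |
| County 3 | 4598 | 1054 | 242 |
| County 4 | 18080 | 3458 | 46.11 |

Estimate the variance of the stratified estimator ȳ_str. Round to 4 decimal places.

Var(ȳ_str) = Σₕ Wₕ²(1 − fₕ)sₕ²/nₕ with Wₕ = Nₕ/N, N = 37204.
County 2: Wₕ = 0.39044189; term = 0.39044189²·(1 − 0.07868649)·1110/1143 = 0.13639454.
County 3: Wₕ = 0.12358886; term = 0.12358886²·(1 − 0.22923010)·242/1054 = 0.0027030754.
County 4: Wₕ = 0.48596925; term = 0.48596925²·(1 − 0.19126106)·46.11/3458 = 0.0025468072.
Sum = 0.14164442.

0.1416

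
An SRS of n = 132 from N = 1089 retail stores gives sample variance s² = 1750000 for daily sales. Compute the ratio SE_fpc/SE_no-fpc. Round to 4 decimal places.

0.9374

f = n/N = 132/1089 = 0.12121212.
SE_no-fpc = √(s²/n) = 115.14155; SE_fpc = √((1−f)s²/n) = 107.93793.
Ratio = √(1−f) = 0.93743687.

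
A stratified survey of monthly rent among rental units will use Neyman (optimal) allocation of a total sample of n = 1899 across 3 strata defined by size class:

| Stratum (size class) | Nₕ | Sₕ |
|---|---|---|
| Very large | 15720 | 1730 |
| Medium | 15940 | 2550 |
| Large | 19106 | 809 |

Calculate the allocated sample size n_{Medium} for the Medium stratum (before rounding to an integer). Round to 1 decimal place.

Neyman allocation: nₕ = n·NₕSₕ / Σⱼ NⱼSⱼ.
Σ NⱼSⱼ = 15720·1730 + 15940·2550 + 19106·809 = 8.3299354 × 10^7.
n_{Medium} = 1899·15940·2550 / (8.3299354 × 10^7) = 926.6.

926.6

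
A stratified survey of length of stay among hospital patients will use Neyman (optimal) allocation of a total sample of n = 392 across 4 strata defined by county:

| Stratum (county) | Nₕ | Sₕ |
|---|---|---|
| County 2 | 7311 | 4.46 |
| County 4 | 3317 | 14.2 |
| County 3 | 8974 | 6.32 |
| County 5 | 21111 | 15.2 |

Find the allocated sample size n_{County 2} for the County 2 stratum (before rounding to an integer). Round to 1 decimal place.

28.0

Neyman allocation: nₕ = n·NₕSₕ / Σⱼ NⱼSⱼ.
Σ NⱼSⱼ = 7311·4.46 + 3317·14.2 + 8974·6.32 + 21111·15.2 = 457311.34.
n_{County 2} = 392·7311·4.46 / 457311.34 = 28.0.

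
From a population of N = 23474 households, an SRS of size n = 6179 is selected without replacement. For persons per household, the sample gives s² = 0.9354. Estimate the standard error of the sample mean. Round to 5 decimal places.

Under SRS without replacement, Var(ȳ) = (1 − f)·s²/n with f = n/N = 6179/23474 = 0.26322740.
Var(ȳ) = (1 − 0.26322740)·0.9354/6179 = 0.73677260·1.5138372 × 10^-4 = 1.1153538 × 10^-4.
SE(ȳ) = √(1.1153538 × 10^-4) = 0.01056.

0.01056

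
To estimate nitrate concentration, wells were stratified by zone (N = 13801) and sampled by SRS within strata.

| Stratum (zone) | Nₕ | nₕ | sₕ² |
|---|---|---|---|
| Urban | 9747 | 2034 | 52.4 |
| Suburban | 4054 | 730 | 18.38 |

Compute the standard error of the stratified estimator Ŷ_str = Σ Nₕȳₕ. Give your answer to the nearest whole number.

1509

Var(Ŷ_str) = Σₕ Nₕ²(1 − fₕ)sₕ²/nₕ.
Urban: 9747²·(1 − 2034/9747)·52.4/2034 = 1.9367548 × 10^6.
Suburban: 4054²·(1 − 730/4054)·18.38/730 = 339287.15.
Sum = 2.276042 × 10^6.
SE = √(2.276042 × 10^6) = 1509.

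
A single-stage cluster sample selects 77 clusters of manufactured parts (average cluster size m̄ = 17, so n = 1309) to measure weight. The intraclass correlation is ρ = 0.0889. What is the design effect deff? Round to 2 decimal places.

deff = 1 + (17 − 1)·0.0889 = 1 + 1.4224 = 2.4224.

2.42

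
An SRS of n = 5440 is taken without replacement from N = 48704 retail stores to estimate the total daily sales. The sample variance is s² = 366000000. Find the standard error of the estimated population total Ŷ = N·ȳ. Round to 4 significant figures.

1.191 × 10^7

Var(Ŷ) = N²·Var(ȳ) = N²·(1 − n/N)·s²/n.
f = 5440/48704 = 0.11169514; Var(ȳ) = 0.88830486·366000000/5440 = 59764.629.
Var(Ŷ) = 48704² · 59764.629 = 1.4176646 × 10^14.
SE(Ŷ) = √(1.4176646 × 10^14) = 1.191 × 10^7.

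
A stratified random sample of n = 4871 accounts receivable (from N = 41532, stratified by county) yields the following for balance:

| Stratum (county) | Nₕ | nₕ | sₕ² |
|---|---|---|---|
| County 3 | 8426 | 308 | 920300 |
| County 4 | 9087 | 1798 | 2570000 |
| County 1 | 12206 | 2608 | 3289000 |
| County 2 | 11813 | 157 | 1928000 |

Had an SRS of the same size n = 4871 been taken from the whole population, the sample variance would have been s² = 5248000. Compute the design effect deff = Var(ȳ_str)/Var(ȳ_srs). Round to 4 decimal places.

Var(ȳ_str) = Σ Wₕ²(1−fₕ)sₕ²/nₕ with Wₕ = Nₕ/41532:
  County 3: (8426/41532)²·(1−308/8426)·920300/308 = 118.4905
  County 4: (9087/41532)²·(1−1798/9087)·2570000/1798 = 54.886587
  County 1: (12206/41532)²·(1−2608/12206)·3289000/2608 = 85.65342
  County 2: (11813/41532)²·(1−157/11813)·1928000/157 = 980.28291
  → Var(ȳ_str) = 1239.3134.
Var(ȳ_srs) = (1 − 4871/41532)·5248000/4871 = 951.03644.
deff = 1239.3134 / 951.03644 = 1.3031.

1.3031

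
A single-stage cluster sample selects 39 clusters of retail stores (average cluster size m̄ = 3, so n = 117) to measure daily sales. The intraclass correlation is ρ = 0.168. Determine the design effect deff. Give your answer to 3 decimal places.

1.336

deff = 1 + (3 − 1)·0.168 = 1 + 0.336 = 1.336.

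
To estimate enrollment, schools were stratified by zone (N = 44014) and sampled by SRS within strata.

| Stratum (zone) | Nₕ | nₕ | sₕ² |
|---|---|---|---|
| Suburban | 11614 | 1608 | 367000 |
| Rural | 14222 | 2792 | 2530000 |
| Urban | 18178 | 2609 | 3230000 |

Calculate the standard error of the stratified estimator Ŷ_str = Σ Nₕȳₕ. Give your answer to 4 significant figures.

724000

Var(Ŷ_str) = Σₕ Nₕ²(1 − fₕ)sₕ²/nₕ.
Suburban: 11614²·(1 − 1608/11614)·367000/1608 = 2.6522981 × 10^10.
Rural: 14222²·(1 − 2792/14222)·2530000/2792 = 1.4730314 × 10^11.
Urban: 18178²·(1 − 2609/18178)·3230000/2609 = 3.5037673 × 10^11.
Sum = 5.2420285 × 10^11.
SE = √(5.2420285 × 10^11) = 724000.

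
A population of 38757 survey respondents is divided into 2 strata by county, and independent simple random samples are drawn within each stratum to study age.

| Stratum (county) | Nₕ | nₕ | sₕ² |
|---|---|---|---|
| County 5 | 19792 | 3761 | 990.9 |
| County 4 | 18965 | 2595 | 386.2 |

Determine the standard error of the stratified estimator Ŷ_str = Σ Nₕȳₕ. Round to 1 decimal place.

Var(Ŷ_str) = Σₕ Nₕ²(1 − fₕ)sₕ²/nₕ.
County 5: 19792²·(1 − 3761/19792)·990.9/3761 = 8.3594324 × 10^7.
County 4: 18965²·(1 − 2595/18965)·386.2/2595 = 4.6203666 × 10^7.
Sum = 1.2979799 × 10^8.
SE = √(1.2979799 × 10^8) = 11392.9.

11392.9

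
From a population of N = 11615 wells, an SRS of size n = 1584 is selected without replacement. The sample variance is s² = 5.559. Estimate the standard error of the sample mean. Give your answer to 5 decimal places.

Under SRS without replacement, Var(ȳ) = (1 − f)·s²/n with f = n/N = 1584/11615 = 0.13637538.
Var(ȳ) = (1 − 0.13637538)·5.559/1584 = 0.86362462·0.0035094697 = 0.0030308644.
SE(ȳ) = √(0.0030308644) = 0.05505.

0.05505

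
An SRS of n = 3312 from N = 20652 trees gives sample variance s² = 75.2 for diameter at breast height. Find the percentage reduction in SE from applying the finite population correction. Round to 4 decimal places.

f = n/N = 3312/20652 = 0.16037188.
SE_no-fpc = √(s²/n) = 0.15068283; SE_fpc = √((1−f)s²/n) = 0.13807252.
Ratio = √(1−f) = 0.91631224. Reduction = 100·(1 − 0.91631224) = 8.3688%.

8.3688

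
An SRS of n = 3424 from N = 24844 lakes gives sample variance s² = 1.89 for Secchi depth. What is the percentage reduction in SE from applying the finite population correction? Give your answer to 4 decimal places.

7.1464

f = n/N = 3424/24844 = 0.13782000.
SE_no-fpc = √(s²/n) = 0.023494382; SE_fpc = √((1−f)s²/n) = 0.021815391.
Ratio = √(1−f) = 0.92853648. Reduction = 100·(1 − 0.92853648) = 7.1464%.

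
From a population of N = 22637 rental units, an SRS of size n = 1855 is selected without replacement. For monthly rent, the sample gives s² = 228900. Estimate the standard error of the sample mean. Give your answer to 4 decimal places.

10.6435

Under SRS without replacement, Var(ȳ) = (1 − f)·s²/n with f = n/N = 1855/22637 = 0.08194549.
Var(ȳ) = (1 − 0.08194549)·228900/1855 = 0.91805451·123.39623 = 113.28446.
SE(ȳ) = √(113.28446) = 10.6435.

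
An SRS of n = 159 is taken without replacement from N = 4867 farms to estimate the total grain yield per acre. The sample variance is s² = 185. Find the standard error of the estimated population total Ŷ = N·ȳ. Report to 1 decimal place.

Var(Ŷ) = N²·Var(ȳ) = N²·(1 − n/N)·s²/n.
f = 159/4867 = 0.03266900; Var(ȳ) = 0.96733100·185/159 = 1.1255109.
Var(Ŷ) = 4867² · 1.1255109 = 2.6660752 × 10^7.
SE(Ŷ) = √(2.6660752 × 10^7) = 5163.4.

5163.4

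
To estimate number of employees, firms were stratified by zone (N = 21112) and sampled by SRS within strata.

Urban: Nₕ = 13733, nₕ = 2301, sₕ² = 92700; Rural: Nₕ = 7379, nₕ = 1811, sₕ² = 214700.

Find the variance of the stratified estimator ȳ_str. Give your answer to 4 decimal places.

Var(ȳ_str) = Σₕ Wₕ²(1 − fₕ)sₕ²/nₕ with Wₕ = Nₕ/N, N = 21112.
Urban: Wₕ = 0.65048314; term = 0.65048314²·(1 − 0.16755261)·92700/2301 = 14.190314.
Rural: Wₕ = 0.34951686; term = 0.34951686²·(1 − 0.24542621)·214700/1811 = 10.928274.
Sum = 25.118588.

25.1186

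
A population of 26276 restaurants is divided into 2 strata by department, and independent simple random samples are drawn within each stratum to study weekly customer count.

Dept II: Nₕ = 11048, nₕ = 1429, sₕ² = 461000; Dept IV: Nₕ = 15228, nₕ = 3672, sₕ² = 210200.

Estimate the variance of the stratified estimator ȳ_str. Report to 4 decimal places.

64.2453

Var(ȳ_str) = Σₕ Wₕ²(1 − fₕ)sₕ²/nₕ with Wₕ = Nₕ/N, N = 26276.
Dept II: Wₕ = 0.42045974; term = 0.42045974²·(1 − 0.12934468)·461000/1429 = 49.655091.
Dept IV: Wₕ = 0.57954026; term = 0.57954026²·(1 − 0.24113475)·210200/3672 = 14.590223.
Sum = 64.245314.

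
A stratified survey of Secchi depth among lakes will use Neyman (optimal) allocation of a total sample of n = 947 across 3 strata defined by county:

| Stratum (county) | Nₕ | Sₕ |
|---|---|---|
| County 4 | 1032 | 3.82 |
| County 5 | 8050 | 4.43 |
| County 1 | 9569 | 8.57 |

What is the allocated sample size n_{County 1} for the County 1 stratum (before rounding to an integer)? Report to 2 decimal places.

Neyman allocation: nₕ = n·NₕSₕ / Σⱼ NⱼSⱼ.
Σ NⱼSⱼ = 1032·3.82 + 8050·4.43 + 9569·8.57 = 121610.07.
n_{County 1} = 947·9569·8.57 / 121610.07 = 638.60.

638.60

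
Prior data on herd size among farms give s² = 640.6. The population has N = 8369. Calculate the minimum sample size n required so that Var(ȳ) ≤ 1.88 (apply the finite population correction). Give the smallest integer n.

328

Without fpc, n₀ = s²/D = 640.6/1.88 = 340.7447.
With fpc, (1 − n/N)·s²/n ≤ D requires n ≥ n₀/(1 + n₀/N) = 340.7447/(1 + 340.7447/8369) = 327.4140.
Rounding up, n = 328.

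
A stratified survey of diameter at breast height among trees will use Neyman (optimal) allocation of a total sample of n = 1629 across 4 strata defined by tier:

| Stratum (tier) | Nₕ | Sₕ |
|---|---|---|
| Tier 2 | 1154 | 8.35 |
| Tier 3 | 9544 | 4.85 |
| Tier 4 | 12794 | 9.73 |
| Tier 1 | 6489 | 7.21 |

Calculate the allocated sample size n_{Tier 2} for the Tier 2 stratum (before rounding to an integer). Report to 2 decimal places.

69.09

Neyman allocation: nₕ = n·NₕSₕ / Σⱼ NⱼSⱼ.
Σ NⱼSⱼ = 1154·8.35 + 9544·4.85 + 12794·9.73 + 6489·7.21 = 227195.61.
n_{Tier 2} = 1629·1154·8.35 / 227195.61 = 69.09.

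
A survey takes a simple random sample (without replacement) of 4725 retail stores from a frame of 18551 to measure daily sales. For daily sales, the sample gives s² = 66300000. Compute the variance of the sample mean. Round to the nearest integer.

Under SRS without replacement, Var(ȳ) = (1 − f)·s²/n with f = n/N = 4725/18551 = 0.25470325.
Var(ȳ) = (1 − 0.25470325)·66300000/4725 = 0.74529675·14031.746 = 10457.815.

10458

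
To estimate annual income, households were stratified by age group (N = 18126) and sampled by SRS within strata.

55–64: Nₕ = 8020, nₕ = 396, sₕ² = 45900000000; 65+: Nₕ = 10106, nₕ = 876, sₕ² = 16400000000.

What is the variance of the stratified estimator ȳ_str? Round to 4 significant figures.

Var(ȳ_str) = Σₕ Wₕ²(1 − fₕ)sₕ²/nₕ with Wₕ = Nₕ/N, N = 18126.
55–64: Wₕ = 0.44245835; term = 0.44245835²·(1 − 0.04937656)·45900000000/396 = 2.1571026 × 10^7.
65+: Wₕ = 0.55754165; term = 0.55754165²·(1 − 0.08668118)·16400000000/876 = 5.3151654 × 10^6.
Sum = 2.6886191 × 10^7.

2.689 × 10^7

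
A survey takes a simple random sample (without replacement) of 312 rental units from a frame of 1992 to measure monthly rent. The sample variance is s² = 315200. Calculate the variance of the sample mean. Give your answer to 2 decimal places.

852.02

Under SRS without replacement, Var(ȳ) = (1 − f)·s²/n with f = n/N = 312/1992 = 0.15662651.
Var(ȳ) = (1 − 0.15662651)·315200/312 = 0.84337349·1010.2564 = 852.02348.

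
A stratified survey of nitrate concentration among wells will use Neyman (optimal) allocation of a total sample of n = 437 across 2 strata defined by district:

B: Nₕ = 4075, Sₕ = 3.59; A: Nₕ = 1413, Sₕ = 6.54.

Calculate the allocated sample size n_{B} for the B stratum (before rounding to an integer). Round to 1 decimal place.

Neyman allocation: nₕ = n·NₕSₕ / Σⱼ NⱼSⱼ.
Σ NⱼSⱼ = 4075·3.59 + 1413·6.54 = 23870.27.
n_{B} = 437·4075·3.59 / 23870.27 = 267.8.

267.8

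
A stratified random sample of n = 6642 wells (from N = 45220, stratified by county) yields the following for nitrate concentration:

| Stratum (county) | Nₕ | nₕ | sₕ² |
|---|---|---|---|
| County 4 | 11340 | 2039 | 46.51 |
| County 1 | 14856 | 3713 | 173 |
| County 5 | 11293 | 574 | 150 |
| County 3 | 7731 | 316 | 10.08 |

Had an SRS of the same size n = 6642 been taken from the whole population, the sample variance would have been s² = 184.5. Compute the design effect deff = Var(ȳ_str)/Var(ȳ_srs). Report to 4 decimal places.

Var(ȳ_str) = Σ Wₕ²(1−fₕ)sₕ²/nₕ with Wₕ = Nₕ/45220:
  County 4: (11340/45220)²·(1−2039/11340)·46.51/2039 = 0.0011765508
  County 1: (14856/45220)²·(1−3713/14856)·173/3713 = 0.0037719338
  County 5: (11293/45220)²·(1−574/11293)·150/574 = 0.015469699
  County 3: (7731/45220)²·(1−316/7731)·10.08/316 = 8.9425044 × 10^-4
  → Var(ȳ_str) = 0.021312434.
Var(ȳ_srs) = (1 − 6642/45220)·184.5/6642 = 0.023697725.
deff = 0.021312434 / 0.023697725 = 0.8993.

0.8993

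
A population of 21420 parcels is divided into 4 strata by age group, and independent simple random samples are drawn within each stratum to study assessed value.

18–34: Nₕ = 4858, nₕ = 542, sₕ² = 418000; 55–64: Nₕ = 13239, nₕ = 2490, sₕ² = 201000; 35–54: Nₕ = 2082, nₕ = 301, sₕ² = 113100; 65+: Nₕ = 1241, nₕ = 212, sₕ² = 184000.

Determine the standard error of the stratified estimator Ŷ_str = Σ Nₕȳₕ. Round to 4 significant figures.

173700

Var(Ŷ_str) = Σₕ Nₕ²(1 − fₕ)sₕ²/nₕ.
18–34: 4858²·(1 − 542/4858)·418000/542 = 1.617022 × 10^10.
55–64: 13239²·(1 − 2490/13239)·201000/2490 = 1.1487353 × 10^10.
35–54: 2082²·(1 − 301/2082)·113100/301 = 1.3932875 × 10^9.
65+: 1241²·(1 − 212/1241)·184000/212 = 1.1083301 × 10^9.
Sum = 3.0159191 × 10^10.
SE = √(3.0159191 × 10^10) = 173700.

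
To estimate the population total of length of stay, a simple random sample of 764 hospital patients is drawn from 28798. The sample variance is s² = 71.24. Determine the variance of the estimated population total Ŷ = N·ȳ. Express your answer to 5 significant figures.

Var(Ŷ) = N²·Var(ȳ) = N²·(1 − n/N)·s²/n.
f = 764/28798 = 0.02652962; Var(ȳ) = 0.97347038·71.24/764 = 0.09077229.
Var(Ŷ) = 28798² · 0.09077229 = 7.5279712 × 10^7.

7.5280 × 10^7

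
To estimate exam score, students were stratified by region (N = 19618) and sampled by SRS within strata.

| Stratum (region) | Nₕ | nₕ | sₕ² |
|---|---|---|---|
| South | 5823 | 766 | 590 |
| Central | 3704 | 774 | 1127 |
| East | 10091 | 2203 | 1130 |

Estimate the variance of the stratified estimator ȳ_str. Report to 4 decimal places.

Var(ȳ_str) = Σₕ Wₕ²(1 − fₕ)sₕ²/nₕ with Wₕ = Nₕ/N, N = 19618.
South: Wₕ = 0.29681925; term = 0.29681925²·(1 − 0.13154731)·590/766 = 0.058932318.
Central: Wₕ = 0.18880620; term = 0.18880620²·(1 − 0.20896328)·1127/774 = 0.041059352.
East: Wₕ = 0.51437455; term = 0.51437455²·(1 − 0.21831335)·1130/2203 = 0.10608539.
Sum = 0.20607706.

0.2061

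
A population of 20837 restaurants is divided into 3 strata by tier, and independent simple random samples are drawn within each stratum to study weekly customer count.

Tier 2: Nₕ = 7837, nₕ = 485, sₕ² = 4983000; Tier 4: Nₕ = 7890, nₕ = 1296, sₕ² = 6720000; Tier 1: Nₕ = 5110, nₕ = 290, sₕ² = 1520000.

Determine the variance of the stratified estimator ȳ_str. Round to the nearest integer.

Var(ȳ_str) = Σₕ Wₕ²(1 − fₕ)sₕ²/nₕ with Wₕ = Nₕ/N, N = 20837.
Tier 2: Wₕ = 0.37610980; term = 0.37610980²·(1 − 0.06188593)·4983000/485 = 1363.434.
Tier 4: Wₕ = 0.37865336; term = 0.37865336²·(1 − 0.16425856)·6720000/1296 = 621.32644.
Tier 1: Wₕ = 0.24523684; term = 0.24523684²·(1 − 0.05675147)·1520000/290 = 297.33302.
Sum = 2282.0935.

2282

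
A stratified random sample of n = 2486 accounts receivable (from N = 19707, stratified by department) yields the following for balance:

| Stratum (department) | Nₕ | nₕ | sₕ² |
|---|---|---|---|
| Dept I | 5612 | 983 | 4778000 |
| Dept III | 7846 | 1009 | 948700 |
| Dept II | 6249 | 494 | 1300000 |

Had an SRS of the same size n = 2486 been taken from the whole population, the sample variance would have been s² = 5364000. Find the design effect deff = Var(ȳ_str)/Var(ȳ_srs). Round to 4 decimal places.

Var(ȳ_str) = Σ Wₕ²(1−fₕ)sₕ²/nₕ with Wₕ = Nₕ/19707:
  Dept I: (5612/19707)²·(1−983/5612)·4778000/983 = 325.12955
  Dept III: (7846/19707)²·(1−1009/7846)·948700/1009 = 129.87052
  Dept II: (6249/19707)²·(1−494/6249)·1300000/494 = 243.68636
  → Var(ȳ_str) = 698.68643.
Var(ȳ_srs) = (1 − 2486/19707)·5364000/2486 = 1885.4955.
deff = 698.68643 / 1885.4955 = 0.3706.

0.3706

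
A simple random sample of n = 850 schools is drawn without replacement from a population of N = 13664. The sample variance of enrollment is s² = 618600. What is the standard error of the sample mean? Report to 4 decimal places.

Under SRS without replacement, Var(ȳ) = (1 − f)·s²/n with f = n/N = 850/13664 = 0.06220726.
Var(ȳ) = (1 − 0.06220726)·618600/850 = 0.93779274·727.76471 = 682.49246.
SE(ȳ) = √(682.49246) = 26.1246.

26.1246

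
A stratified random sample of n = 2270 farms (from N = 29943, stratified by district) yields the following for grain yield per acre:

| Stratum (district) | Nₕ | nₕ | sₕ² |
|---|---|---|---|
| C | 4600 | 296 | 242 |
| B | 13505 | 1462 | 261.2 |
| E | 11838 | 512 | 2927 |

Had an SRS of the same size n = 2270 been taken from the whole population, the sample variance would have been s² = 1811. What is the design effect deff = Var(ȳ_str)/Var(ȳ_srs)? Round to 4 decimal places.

Var(ȳ_str) = Σ Wₕ²(1−fₕ)sₕ²/nₕ with Wₕ = Nₕ/29943:
  C: (4600/29943)²·(1−296/4600)·242/296 = 0.018053571
  B: (13505/29943)²·(1−1462/13505)·261.2/1462 = 0.032408912
  E: (11838/29943)²·(1−512/11838)·2927/512 = 0.85490338
  → Var(ȳ_str) = 0.90536586.
Var(ȳ_srs) = (1 − 2270/29943)·1811/2270 = 0.73731578.
deff = 0.90536586 / 0.73731578 = 1.2279.

1.2279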